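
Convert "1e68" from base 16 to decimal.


Input: "1e68" in base 16
Positional expansion:
  Digit '1' (value 1) x 16^3 = 4096
  Digit 'e' (value 14) x 16^2 = 3584
  Digit '6' (value 6) x 16^1 = 96
  Digit '8' (value 8) x 16^0 = 8
Sum = 7784

7784


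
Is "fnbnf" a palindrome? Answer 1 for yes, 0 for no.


Input: fnbnf
Reversed: fnbnf
  Compare pos 0 ('f') with pos 4 ('f'): match
  Compare pos 1 ('n') with pos 3 ('n'): match
Result: palindrome

1


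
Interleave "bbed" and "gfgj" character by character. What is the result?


Interleaving "bbed" and "gfgj":
  Position 0: 'b' from first, 'g' from second => "bg"
  Position 1: 'b' from first, 'f' from second => "bf"
  Position 2: 'e' from first, 'g' from second => "eg"
  Position 3: 'd' from first, 'j' from second => "dj"
Result: bgbfegdj

bgbfegdj


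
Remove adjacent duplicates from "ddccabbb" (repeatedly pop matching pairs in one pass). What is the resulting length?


Input: ddccabbb
Stack-based adjacent duplicate removal:
  Read 'd': push. Stack: d
  Read 'd': matches stack top 'd' => pop. Stack: (empty)
  Read 'c': push. Stack: c
  Read 'c': matches stack top 'c' => pop. Stack: (empty)
  Read 'a': push. Stack: a
  Read 'b': push. Stack: ab
  Read 'b': matches stack top 'b' => pop. Stack: a
  Read 'b': push. Stack: ab
Final stack: "ab" (length 2)

2


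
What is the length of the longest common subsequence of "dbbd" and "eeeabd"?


LCS of "dbbd" and "eeeabd"
DP table:
           e    e    e    a    b    d
      0    0    0    0    0    0    0
  d   0    0    0    0    0    0    1
  b   0    0    0    0    0    1    1
  b   0    0    0    0    0    1    1
  d   0    0    0    0    0    1    2
LCS length = dp[4][6] = 2

2


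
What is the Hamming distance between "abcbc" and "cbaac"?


Comparing "abcbc" and "cbaac" position by position:
  Position 0: 'a' vs 'c' => differ
  Position 1: 'b' vs 'b' => same
  Position 2: 'c' vs 'a' => differ
  Position 3: 'b' vs 'a' => differ
  Position 4: 'c' vs 'c' => same
Total differences (Hamming distance): 3

3


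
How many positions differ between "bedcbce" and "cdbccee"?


Comparing "bedcbce" and "cdbccee" position by position:
  Position 0: 'b' vs 'c' => DIFFER
  Position 1: 'e' vs 'd' => DIFFER
  Position 2: 'd' vs 'b' => DIFFER
  Position 3: 'c' vs 'c' => same
  Position 4: 'b' vs 'c' => DIFFER
  Position 5: 'c' vs 'e' => DIFFER
  Position 6: 'e' vs 'e' => same
Positions that differ: 5

5


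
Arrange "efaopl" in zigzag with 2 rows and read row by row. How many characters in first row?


Zigzag "efaopl" into 2 rows:
Placing characters:
  'e' => row 0
  'f' => row 1
  'a' => row 0
  'o' => row 1
  'p' => row 0
  'l' => row 1
Rows:
  Row 0: "eap"
  Row 1: "fol"
First row length: 3

3


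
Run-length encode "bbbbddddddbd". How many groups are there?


Input: bbbbddddddbd
Scanning for consecutive runs:
  Group 1: 'b' x 4 (positions 0-3)
  Group 2: 'd' x 6 (positions 4-9)
  Group 3: 'b' x 1 (positions 10-10)
  Group 4: 'd' x 1 (positions 11-11)
Total groups: 4

4


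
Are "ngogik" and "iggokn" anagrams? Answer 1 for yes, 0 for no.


Strings: "ngogik", "iggokn"
Sorted first:  ggikno
Sorted second: ggikno
Sorted forms match => anagrams

1


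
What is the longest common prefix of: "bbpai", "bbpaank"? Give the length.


Words: bbpai, bbpaank
  Position 0: all 'b' => match
  Position 1: all 'b' => match
  Position 2: all 'p' => match
  Position 3: all 'a' => match
  Position 4: ('i', 'a') => mismatch, stop
LCP = "bbpa" (length 4)

4


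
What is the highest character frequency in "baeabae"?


Input: baeabae
Character counts:
  'a': 3
  'b': 2
  'e': 2
Maximum frequency: 3

3


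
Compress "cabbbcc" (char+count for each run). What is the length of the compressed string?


Input: cabbbcc
Runs:
  'c' x 1 => "c1"
  'a' x 1 => "a1"
  'b' x 3 => "b3"
  'c' x 2 => "c2"
Compressed: "c1a1b3c2"
Compressed length: 8

8


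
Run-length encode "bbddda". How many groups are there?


Input: bbddda
Scanning for consecutive runs:
  Group 1: 'b' x 2 (positions 0-1)
  Group 2: 'd' x 3 (positions 2-4)
  Group 3: 'a' x 1 (positions 5-5)
Total groups: 3

3


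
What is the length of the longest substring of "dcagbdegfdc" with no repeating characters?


Input: "dcagbdegfdc"
Sliding window (track last position of each char):
  Position 0 ('d'): window [0,0] length 1 -- new best
  Position 1 ('c'): window [0,1] length 2 -- new best
  Position 2 ('a'): window [0,2] length 3 -- new best
  Position 3 ('g'): window [0,3] length 4 -- new best
  Position 4 ('b'): window [0,4] length 5 -- new best
  Position 5 ('d'): repeat (last at 0), move window start to 1
  Position 5 ('d'): window [1,5] length 5
  Position 6 ('e'): window [1,6] length 6 -- new best
  Position 7 ('g'): repeat (last at 3), move window start to 4
  Position 7 ('g'): window [4,7] length 4
  Position 8 ('f'): window [4,8] length 5
  Position 9 ('d'): repeat (last at 5), move window start to 6
  Position 9 ('d'): window [6,9] length 4
  Position 10 ('c'): window [6,10] length 5
Longest substring with no repeats: "cagbde" with length 6

6


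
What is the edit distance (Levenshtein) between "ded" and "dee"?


Computing edit distance: "ded" -> "dee"
DP table:
           d    e    e
      0    1    2    3
  d   1    0    1    2
  e   2    1    0    1
  d   3    2    1    1
Edit distance = dp[3][3] = 1

1


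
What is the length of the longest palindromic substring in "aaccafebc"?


Input: "aaccafebc"
Checking substrings for palindromes:
  [1:5] "acca" (len 4) => palindrome
  [0:2] "aa" (len 2) => palindrome
  [2:4] "cc" (len 2) => palindrome
Longest palindromic substring: "acca" with length 4

4


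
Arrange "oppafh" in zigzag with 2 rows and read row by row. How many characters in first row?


Zigzag "oppafh" into 2 rows:
Placing characters:
  'o' => row 0
  'p' => row 1
  'p' => row 0
  'a' => row 1
  'f' => row 0
  'h' => row 1
Rows:
  Row 0: "opf"
  Row 1: "pah"
First row length: 3

3


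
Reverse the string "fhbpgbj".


Input: fhbpgbj
Reading characters right to left:
  Position 6: 'j'
  Position 5: 'b'
  Position 4: 'g'
  Position 3: 'p'
  Position 2: 'b'
  Position 1: 'h'
  Position 0: 'f'
Reversed: jbgpbhf

jbgpbhf


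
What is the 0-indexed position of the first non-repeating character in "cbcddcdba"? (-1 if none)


Input: cbcddcdba
Character frequencies:
  'a': 1
  'b': 2
  'c': 3
  'd': 3
Scanning left to right for freq == 1:
  Position 0 ('c'): freq=3, skip
  Position 1 ('b'): freq=2, skip
  Position 2 ('c'): freq=3, skip
  Position 3 ('d'): freq=3, skip
  Position 4 ('d'): freq=3, skip
  Position 5 ('c'): freq=3, skip
  Position 6 ('d'): freq=3, skip
  Position 7 ('b'): freq=2, skip
  Position 8 ('a'): unique! => answer = 8

8


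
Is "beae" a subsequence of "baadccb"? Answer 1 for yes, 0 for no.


Check if "beae" is a subsequence of "baadccb"
Greedy scan:
  Position 0 ('b'): matches sub[0] = 'b'
  Position 1 ('a'): no match needed
  Position 2 ('a'): no match needed
  Position 3 ('d'): no match needed
  Position 4 ('c'): no match needed
  Position 5 ('c'): no match needed
  Position 6 ('b'): no match needed
Only matched 1/4 characters => not a subsequence

0


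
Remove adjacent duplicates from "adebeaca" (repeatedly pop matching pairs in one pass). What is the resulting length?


Input: adebeaca
Stack-based adjacent duplicate removal:
  Read 'a': push. Stack: a
  Read 'd': push. Stack: ad
  Read 'e': push. Stack: ade
  Read 'b': push. Stack: adeb
  Read 'e': push. Stack: adebe
  Read 'a': push. Stack: adebea
  Read 'c': push. Stack: adebeac
  Read 'a': push. Stack: adebeaca
Final stack: "adebeaca" (length 8)

8


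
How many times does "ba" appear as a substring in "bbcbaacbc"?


Searching for "ba" in "bbcbaacbc"
Scanning each position:
  Position 0: "bb" => no
  Position 1: "bc" => no
  Position 2: "cb" => no
  Position 3: "ba" => MATCH
  Position 4: "aa" => no
  Position 5: "ac" => no
  Position 6: "cb" => no
  Position 7: "bc" => no
Total occurrences: 1

1


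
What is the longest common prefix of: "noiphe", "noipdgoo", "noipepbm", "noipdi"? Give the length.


Words: noiphe, noipdgoo, noipepbm, noipdi
  Position 0: all 'n' => match
  Position 1: all 'o' => match
  Position 2: all 'i' => match
  Position 3: all 'p' => match
  Position 4: ('h', 'd', 'e', 'd') => mismatch, stop
LCP = "noip" (length 4)

4


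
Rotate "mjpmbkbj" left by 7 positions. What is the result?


Input: "mjpmbkbj", rotate left by 7
First 7 characters: "mjpmbkb"
Remaining characters: "j"
Concatenate remaining + first: "j" + "mjpmbkb" = "jmjpmbkb"

jmjpmbkb


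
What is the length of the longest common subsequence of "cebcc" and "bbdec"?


LCS of "cebcc" and "bbdec"
DP table:
           b    b    d    e    c
      0    0    0    0    0    0
  c   0    0    0    0    0    1
  e   0    0    0    0    1    1
  b   0    1    1    1    1    1
  c   0    1    1    1    1    2
  c   0    1    1    1    1    2
LCS length = dp[5][5] = 2

2


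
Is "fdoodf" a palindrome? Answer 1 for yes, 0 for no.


Input: fdoodf
Reversed: fdoodf
  Compare pos 0 ('f') with pos 5 ('f'): match
  Compare pos 1 ('d') with pos 4 ('d'): match
  Compare pos 2 ('o') with pos 3 ('o'): match
Result: palindrome

1


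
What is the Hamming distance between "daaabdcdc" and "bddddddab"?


Comparing "daaabdcdc" and "bddddddab" position by position:
  Position 0: 'd' vs 'b' => differ
  Position 1: 'a' vs 'd' => differ
  Position 2: 'a' vs 'd' => differ
  Position 3: 'a' vs 'd' => differ
  Position 4: 'b' vs 'd' => differ
  Position 5: 'd' vs 'd' => same
  Position 6: 'c' vs 'd' => differ
  Position 7: 'd' vs 'a' => differ
  Position 8: 'c' vs 'b' => differ
Total differences (Hamming distance): 8

8


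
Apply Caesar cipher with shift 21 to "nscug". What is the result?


Caesar cipher: shift "nscug" by 21
  'n' (pos 13) + 21 = pos 8 = 'i'
  's' (pos 18) + 21 = pos 13 = 'n'
  'c' (pos 2) + 21 = pos 23 = 'x'
  'u' (pos 20) + 21 = pos 15 = 'p'
  'g' (pos 6) + 21 = pos 1 = 'b'
Result: inxpb

inxpb


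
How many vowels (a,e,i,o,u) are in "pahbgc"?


Input: pahbgc
Checking each character:
  'p' at position 0: consonant
  'a' at position 1: vowel (running total: 1)
  'h' at position 2: consonant
  'b' at position 3: consonant
  'g' at position 4: consonant
  'c' at position 5: consonant
Total vowels: 1

1


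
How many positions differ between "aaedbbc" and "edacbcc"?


Comparing "aaedbbc" and "edacbcc" position by position:
  Position 0: 'a' vs 'e' => DIFFER
  Position 1: 'a' vs 'd' => DIFFER
  Position 2: 'e' vs 'a' => DIFFER
  Position 3: 'd' vs 'c' => DIFFER
  Position 4: 'b' vs 'b' => same
  Position 5: 'b' vs 'c' => DIFFER
  Position 6: 'c' vs 'c' => same
Positions that differ: 5

5


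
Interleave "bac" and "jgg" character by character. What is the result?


Interleaving "bac" and "jgg":
  Position 0: 'b' from first, 'j' from second => "bj"
  Position 1: 'a' from first, 'g' from second => "ag"
  Position 2: 'c' from first, 'g' from second => "cg"
Result: bjagcg

bjagcg


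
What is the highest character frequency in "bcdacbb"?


Input: bcdacbb
Character counts:
  'a': 1
  'b': 3
  'c': 2
  'd': 1
Maximum frequency: 3

3


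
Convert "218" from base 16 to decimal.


Input: "218" in base 16
Positional expansion:
  Digit '2' (value 2) x 16^2 = 512
  Digit '1' (value 1) x 16^1 = 16
  Digit '8' (value 8) x 16^0 = 8
Sum = 536

536


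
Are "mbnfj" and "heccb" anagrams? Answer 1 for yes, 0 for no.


Strings: "mbnfj", "heccb"
Sorted first:  bfjmn
Sorted second: bcceh
Differ at position 1: 'f' vs 'c' => not anagrams

0


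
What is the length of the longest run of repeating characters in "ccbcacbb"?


Input: "ccbcacbb"
Scanning for longest run:
  Position 1 ('c'): continues run of 'c', length=2
  Position 2 ('b'): new char, reset run to 1
  Position 3 ('c'): new char, reset run to 1
  Position 4 ('a'): new char, reset run to 1
  Position 5 ('c'): new char, reset run to 1
  Position 6 ('b'): new char, reset run to 1
  Position 7 ('b'): continues run of 'b', length=2
Longest run: 'c' with length 2

2


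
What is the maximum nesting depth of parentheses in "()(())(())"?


Input: "()(())(())"
Tracking depth:
  Position 0 '(': depth becomes 1
  Position 1 ')': depth becomes 0
  Position 2 '(': depth becomes 1
  Position 3 '(': depth becomes 2
  Position 4 ')': depth becomes 1
  Position 5 ')': depth becomes 0
  Position 6 '(': depth becomes 1
  Position 7 '(': depth becomes 2
  Position 8 ')': depth becomes 1
  Position 9 ')': depth becomes 0
Maximum depth reached: 2

2


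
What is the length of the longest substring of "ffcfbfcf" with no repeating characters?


Input: "ffcfbfcf"
Sliding window (track last position of each char):
  Position 0 ('f'): window [0,0] length 1 -- new best
  Position 1 ('f'): repeat (last at 0), move window start to 1
  Position 1 ('f'): window [1,1] length 1
  Position 2 ('c'): window [1,2] length 2 -- new best
  Position 3 ('f'): repeat (last at 1), move window start to 2
  Position 3 ('f'): window [2,3] length 2
  Position 4 ('b'): window [2,4] length 3 -- new best
  Position 5 ('f'): repeat (last at 3), move window start to 4
  Position 5 ('f'): window [4,5] length 2
  Position 6 ('c'): window [4,6] length 3
  Position 7 ('f'): repeat (last at 5), move window start to 6
  Position 7 ('f'): window [6,7] length 2
Longest substring with no repeats: "cfb" with length 3

3


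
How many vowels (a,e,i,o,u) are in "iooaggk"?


Input: iooaggk
Checking each character:
  'i' at position 0: vowel (running total: 1)
  'o' at position 1: vowel (running total: 2)
  'o' at position 2: vowel (running total: 3)
  'a' at position 3: vowel (running total: 4)
  'g' at position 4: consonant
  'g' at position 5: consonant
  'k' at position 6: consonant
Total vowels: 4

4


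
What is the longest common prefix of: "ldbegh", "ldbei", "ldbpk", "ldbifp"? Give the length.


Words: ldbegh, ldbei, ldbpk, ldbifp
  Position 0: all 'l' => match
  Position 1: all 'd' => match
  Position 2: all 'b' => match
  Position 3: ('e', 'e', 'p', 'i') => mismatch, stop
LCP = "ldb" (length 3)

3


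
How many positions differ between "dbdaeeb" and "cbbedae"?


Comparing "dbdaeeb" and "cbbedae" position by position:
  Position 0: 'd' vs 'c' => DIFFER
  Position 1: 'b' vs 'b' => same
  Position 2: 'd' vs 'b' => DIFFER
  Position 3: 'a' vs 'e' => DIFFER
  Position 4: 'e' vs 'd' => DIFFER
  Position 5: 'e' vs 'a' => DIFFER
  Position 6: 'b' vs 'e' => DIFFER
Positions that differ: 6

6


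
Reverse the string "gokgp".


Input: gokgp
Reading characters right to left:
  Position 4: 'p'
  Position 3: 'g'
  Position 2: 'k'
  Position 1: 'o'
  Position 0: 'g'
Reversed: pgkog

pgkog


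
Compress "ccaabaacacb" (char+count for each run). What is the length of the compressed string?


Input: ccaabaacacb
Runs:
  'c' x 2 => "c2"
  'a' x 2 => "a2"
  'b' x 1 => "b1"
  'a' x 2 => "a2"
  'c' x 1 => "c1"
  'a' x 1 => "a1"
  'c' x 1 => "c1"
  'b' x 1 => "b1"
Compressed: "c2a2b1a2c1a1c1b1"
Compressed length: 16

16


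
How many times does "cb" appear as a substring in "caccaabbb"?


Searching for "cb" in "caccaabbb"
Scanning each position:
  Position 0: "ca" => no
  Position 1: "ac" => no
  Position 2: "cc" => no
  Position 3: "ca" => no
  Position 4: "aa" => no
  Position 5: "ab" => no
  Position 6: "bb" => no
  Position 7: "bb" => no
Total occurrences: 0

0


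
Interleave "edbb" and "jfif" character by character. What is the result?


Interleaving "edbb" and "jfif":
  Position 0: 'e' from first, 'j' from second => "ej"
  Position 1: 'd' from first, 'f' from second => "df"
  Position 2: 'b' from first, 'i' from second => "bi"
  Position 3: 'b' from first, 'f' from second => "bf"
Result: ejdfbibf

ejdfbibf


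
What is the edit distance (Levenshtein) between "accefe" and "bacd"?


Computing edit distance: "accefe" -> "bacd"
DP table:
           b    a    c    d
      0    1    2    3    4
  a   1    1    1    2    3
  c   2    2    2    1    2
  c   3    3    3    2    2
  e   4    4    4    3    3
  f   5    5    5    4    4
  e   6    6    6    5    5
Edit distance = dp[6][4] = 5

5


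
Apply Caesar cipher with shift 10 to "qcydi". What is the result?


Caesar cipher: shift "qcydi" by 10
  'q' (pos 16) + 10 = pos 0 = 'a'
  'c' (pos 2) + 10 = pos 12 = 'm'
  'y' (pos 24) + 10 = pos 8 = 'i'
  'd' (pos 3) + 10 = pos 13 = 'n'
  'i' (pos 8) + 10 = pos 18 = 's'
Result: amins

amins


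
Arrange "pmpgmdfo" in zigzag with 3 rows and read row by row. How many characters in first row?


Zigzag "pmpgmdfo" into 3 rows:
Placing characters:
  'p' => row 0
  'm' => row 1
  'p' => row 2
  'g' => row 1
  'm' => row 0
  'd' => row 1
  'f' => row 2
  'o' => row 1
Rows:
  Row 0: "pm"
  Row 1: "mgdo"
  Row 2: "pf"
First row length: 2

2


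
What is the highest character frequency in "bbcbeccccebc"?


Input: bbcbeccccebc
Character counts:
  'b': 4
  'c': 6
  'e': 2
Maximum frequency: 6

6


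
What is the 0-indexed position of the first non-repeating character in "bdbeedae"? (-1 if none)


Input: bdbeedae
Character frequencies:
  'a': 1
  'b': 2
  'd': 2
  'e': 3
Scanning left to right for freq == 1:
  Position 0 ('b'): freq=2, skip
  Position 1 ('d'): freq=2, skip
  Position 2 ('b'): freq=2, skip
  Position 3 ('e'): freq=3, skip
  Position 4 ('e'): freq=3, skip
  Position 5 ('d'): freq=2, skip
  Position 6 ('a'): unique! => answer = 6

6


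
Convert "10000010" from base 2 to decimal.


Input: "10000010" in base 2
Positional expansion:
  Digit '1' (value 1) x 2^7 = 128
  Digit '0' (value 0) x 2^6 = 0
  Digit '0' (value 0) x 2^5 = 0
  Digit '0' (value 0) x 2^4 = 0
  Digit '0' (value 0) x 2^3 = 0
  Digit '0' (value 0) x 2^2 = 0
  Digit '1' (value 1) x 2^1 = 2
  Digit '0' (value 0) x 2^0 = 0
Sum = 130

130


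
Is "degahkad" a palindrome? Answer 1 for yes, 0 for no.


Input: degahkad
Reversed: dakhaged
  Compare pos 0 ('d') with pos 7 ('d'): match
  Compare pos 1 ('e') with pos 6 ('a'): MISMATCH
  Compare pos 2 ('g') with pos 5 ('k'): MISMATCH
  Compare pos 3 ('a') with pos 4 ('h'): MISMATCH
Result: not a palindrome

0


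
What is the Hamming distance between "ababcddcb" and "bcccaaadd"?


Comparing "ababcddcb" and "bcccaaadd" position by position:
  Position 0: 'a' vs 'b' => differ
  Position 1: 'b' vs 'c' => differ
  Position 2: 'a' vs 'c' => differ
  Position 3: 'b' vs 'c' => differ
  Position 4: 'c' vs 'a' => differ
  Position 5: 'd' vs 'a' => differ
  Position 6: 'd' vs 'a' => differ
  Position 7: 'c' vs 'd' => differ
  Position 8: 'b' vs 'd' => differ
Total differences (Hamming distance): 9

9


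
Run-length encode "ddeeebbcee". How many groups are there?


Input: ddeeebbcee
Scanning for consecutive runs:
  Group 1: 'd' x 2 (positions 0-1)
  Group 2: 'e' x 3 (positions 2-4)
  Group 3: 'b' x 2 (positions 5-6)
  Group 4: 'c' x 1 (positions 7-7)
  Group 5: 'e' x 2 (positions 8-9)
Total groups: 5

5


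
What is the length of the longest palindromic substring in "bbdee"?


Input: "bbdee"
Checking substrings for palindromes:
  [0:2] "bb" (len 2) => palindrome
  [3:5] "ee" (len 2) => palindrome
Longest palindromic substring: "bb" with length 2

2


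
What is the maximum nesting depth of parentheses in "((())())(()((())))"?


Input: "((())())(()((())))"
Tracking depth:
  Position 0 '(': depth becomes 1
  Position 1 '(': depth becomes 2
  Position 2 '(': depth becomes 3
  Position 3 ')': depth becomes 2
  Position 4 ')': depth becomes 1
  Position 5 '(': depth becomes 2
  Position 6 ')': depth becomes 1
  Position 7 ')': depth becomes 0
  Position 8 '(': depth becomes 1
  Position 9 '(': depth becomes 2
  Position 10 ')': depth becomes 1
  Position 11 '(': depth becomes 2
  Position 12 '(': depth becomes 3
  Position 13 '(': depth becomes 4
  Position 14 ')': depth becomes 3
  Position 15 ')': depth becomes 2
  Position 16 ')': depth becomes 1
  Position 17 ')': depth becomes 0
Maximum depth reached: 4

4


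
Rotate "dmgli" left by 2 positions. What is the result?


Input: "dmgli", rotate left by 2
First 2 characters: "dm"
Remaining characters: "gli"
Concatenate remaining + first: "gli" + "dm" = "glidm"

glidm


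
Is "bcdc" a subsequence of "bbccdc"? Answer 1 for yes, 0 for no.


Check if "bcdc" is a subsequence of "bbccdc"
Greedy scan:
  Position 0 ('b'): matches sub[0] = 'b'
  Position 1 ('b'): no match needed
  Position 2 ('c'): matches sub[1] = 'c'
  Position 3 ('c'): no match needed
  Position 4 ('d'): matches sub[2] = 'd'
  Position 5 ('c'): matches sub[3] = 'c'
All 4 characters matched => is a subsequence

1


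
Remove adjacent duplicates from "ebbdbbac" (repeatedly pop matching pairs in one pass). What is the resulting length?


Input: ebbdbbac
Stack-based adjacent duplicate removal:
  Read 'e': push. Stack: e
  Read 'b': push. Stack: eb
  Read 'b': matches stack top 'b' => pop. Stack: e
  Read 'd': push. Stack: ed
  Read 'b': push. Stack: edb
  Read 'b': matches stack top 'b' => pop. Stack: ed
  Read 'a': push. Stack: eda
  Read 'c': push. Stack: edac
Final stack: "edac" (length 4)

4


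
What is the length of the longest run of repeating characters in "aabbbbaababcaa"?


Input: "aabbbbaababcaa"
Scanning for longest run:
  Position 1 ('a'): continues run of 'a', length=2
  Position 2 ('b'): new char, reset run to 1
  Position 3 ('b'): continues run of 'b', length=2
  Position 4 ('b'): continues run of 'b', length=3
  Position 5 ('b'): continues run of 'b', length=4
  Position 6 ('a'): new char, reset run to 1
  Position 7 ('a'): continues run of 'a', length=2
  Position 8 ('b'): new char, reset run to 1
  Position 9 ('a'): new char, reset run to 1
  Position 10 ('b'): new char, reset run to 1
  Position 11 ('c'): new char, reset run to 1
  Position 12 ('a'): new char, reset run to 1
  Position 13 ('a'): continues run of 'a', length=2
Longest run: 'b' with length 4

4


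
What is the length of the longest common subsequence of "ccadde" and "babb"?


LCS of "ccadde" and "babb"
DP table:
           b    a    b    b
      0    0    0    0    0
  c   0    0    0    0    0
  c   0    0    0    0    0
  a   0    0    1    1    1
  d   0    0    1    1    1
  d   0    0    1    1    1
  e   0    0    1    1    1
LCS length = dp[6][4] = 1

1


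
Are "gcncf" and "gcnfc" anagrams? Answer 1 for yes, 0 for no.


Strings: "gcncf", "gcnfc"
Sorted first:  ccfgn
Sorted second: ccfgn
Sorted forms match => anagrams

1


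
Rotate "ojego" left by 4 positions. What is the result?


Input: "ojego", rotate left by 4
First 4 characters: "ojeg"
Remaining characters: "o"
Concatenate remaining + first: "o" + "ojeg" = "oojeg"

oojeg


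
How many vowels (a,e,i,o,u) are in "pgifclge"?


Input: pgifclge
Checking each character:
  'p' at position 0: consonant
  'g' at position 1: consonant
  'i' at position 2: vowel (running total: 1)
  'f' at position 3: consonant
  'c' at position 4: consonant
  'l' at position 5: consonant
  'g' at position 6: consonant
  'e' at position 7: vowel (running total: 2)
Total vowels: 2

2


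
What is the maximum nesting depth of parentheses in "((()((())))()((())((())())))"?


Input: "((()((())))()((())((())())))"
Tracking depth:
  Position 0 '(': depth becomes 1
  Position 1 '(': depth becomes 2
  Position 2 '(': depth becomes 3
  Position 3 ')': depth becomes 2
  Position 4 '(': depth becomes 3
  Position 5 '(': depth becomes 4
  Position 6 '(': depth becomes 5
  Position 7 ')': depth becomes 4
  Position 8 ')': depth becomes 3
  Position 9 ')': depth becomes 2
  Position 10 ')': depth becomes 1
  Position 11 '(': depth becomes 2
  Position 12 ')': depth becomes 1
  Position 13 '(': depth becomes 2
  Position 14 '(': depth becomes 3
  Position 15 '(': depth becomes 4
  Position 16 ')': depth becomes 3
  Position 17 ')': depth becomes 2
  Position 18 '(': depth becomes 3
  Position 19 '(': depth becomes 4
  Position 20 '(': depth becomes 5
  Position 21 ')': depth becomes 4
  Position 22 ')': depth becomes 3
  Position 23 '(': depth becomes 4
  Position 24 ')': depth becomes 3
  Position 25 ')': depth becomes 2
  Position 26 ')': depth becomes 1
  Position 27 ')': depth becomes 0
Maximum depth reached: 5

5


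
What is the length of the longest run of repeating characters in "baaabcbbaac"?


Input: "baaabcbbaac"
Scanning for longest run:
  Position 1 ('a'): new char, reset run to 1
  Position 2 ('a'): continues run of 'a', length=2
  Position 3 ('a'): continues run of 'a', length=3
  Position 4 ('b'): new char, reset run to 1
  Position 5 ('c'): new char, reset run to 1
  Position 6 ('b'): new char, reset run to 1
  Position 7 ('b'): continues run of 'b', length=2
  Position 8 ('a'): new char, reset run to 1
  Position 9 ('a'): continues run of 'a', length=2
  Position 10 ('c'): new char, reset run to 1
Longest run: 'a' with length 3

3


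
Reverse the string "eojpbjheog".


Input: eojpbjheog
Reading characters right to left:
  Position 9: 'g'
  Position 8: 'o'
  Position 7: 'e'
  Position 6: 'h'
  Position 5: 'j'
  Position 4: 'b'
  Position 3: 'p'
  Position 2: 'j'
  Position 1: 'o'
  Position 0: 'e'
Reversed: goehjbpjoe

goehjbpjoe


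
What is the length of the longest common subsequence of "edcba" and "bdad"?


LCS of "edcba" and "bdad"
DP table:
           b    d    a    d
      0    0    0    0    0
  e   0    0    0    0    0
  d   0    0    1    1    1
  c   0    0    1    1    1
  b   0    1    1    1    1
  a   0    1    1    2    2
LCS length = dp[5][4] = 2

2


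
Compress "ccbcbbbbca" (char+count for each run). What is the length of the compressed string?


Input: ccbcbbbbca
Runs:
  'c' x 2 => "c2"
  'b' x 1 => "b1"
  'c' x 1 => "c1"
  'b' x 4 => "b4"
  'c' x 1 => "c1"
  'a' x 1 => "a1"
Compressed: "c2b1c1b4c1a1"
Compressed length: 12

12


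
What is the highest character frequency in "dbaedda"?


Input: dbaedda
Character counts:
  'a': 2
  'b': 1
  'd': 3
  'e': 1
Maximum frequency: 3

3


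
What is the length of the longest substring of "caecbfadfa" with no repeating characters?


Input: "caecbfadfa"
Sliding window (track last position of each char):
  Position 0 ('c'): window [0,0] length 1 -- new best
  Position 1 ('a'): window [0,1] length 2 -- new best
  Position 2 ('e'): window [0,2] length 3 -- new best
  Position 3 ('c'): repeat (last at 0), move window start to 1
  Position 3 ('c'): window [1,3] length 3
  Position 4 ('b'): window [1,4] length 4 -- new best
  Position 5 ('f'): window [1,5] length 5 -- new best
  Position 6 ('a'): repeat (last at 1), move window start to 2
  Position 6 ('a'): window [2,6] length 5
  Position 7 ('d'): window [2,7] length 6 -- new best
  Position 8 ('f'): repeat (last at 5), move window start to 6
  Position 8 ('f'): window [6,8] length 3
  Position 9 ('a'): repeat (last at 6), move window start to 7
  Position 9 ('a'): window [7,9] length 3
Longest substring with no repeats: "ecbfad" with length 6

6


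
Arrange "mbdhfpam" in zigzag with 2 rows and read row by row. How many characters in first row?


Zigzag "mbdhfpam" into 2 rows:
Placing characters:
  'm' => row 0
  'b' => row 1
  'd' => row 0
  'h' => row 1
  'f' => row 0
  'p' => row 1
  'a' => row 0
  'm' => row 1
Rows:
  Row 0: "mdfa"
  Row 1: "bhpm"
First row length: 4

4


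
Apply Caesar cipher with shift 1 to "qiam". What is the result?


Caesar cipher: shift "qiam" by 1
  'q' (pos 16) + 1 = pos 17 = 'r'
  'i' (pos 8) + 1 = pos 9 = 'j'
  'a' (pos 0) + 1 = pos 1 = 'b'
  'm' (pos 12) + 1 = pos 13 = 'n'
Result: rjbn

rjbn


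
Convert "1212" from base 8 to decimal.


Input: "1212" in base 8
Positional expansion:
  Digit '1' (value 1) x 8^3 = 512
  Digit '2' (value 2) x 8^2 = 128
  Digit '1' (value 1) x 8^1 = 8
  Digit '2' (value 2) x 8^0 = 2
Sum = 650

650


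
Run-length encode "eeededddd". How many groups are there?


Input: eeededddd
Scanning for consecutive runs:
  Group 1: 'e' x 3 (positions 0-2)
  Group 2: 'd' x 1 (positions 3-3)
  Group 3: 'e' x 1 (positions 4-4)
  Group 4: 'd' x 4 (positions 5-8)
Total groups: 4

4


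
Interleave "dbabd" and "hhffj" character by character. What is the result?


Interleaving "dbabd" and "hhffj":
  Position 0: 'd' from first, 'h' from second => "dh"
  Position 1: 'b' from first, 'h' from second => "bh"
  Position 2: 'a' from first, 'f' from second => "af"
  Position 3: 'b' from first, 'f' from second => "bf"
  Position 4: 'd' from first, 'j' from second => "dj"
Result: dhbhafbfdj

dhbhafbfdj


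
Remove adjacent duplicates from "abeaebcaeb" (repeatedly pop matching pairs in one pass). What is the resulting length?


Input: abeaebcaeb
Stack-based adjacent duplicate removal:
  Read 'a': push. Stack: a
  Read 'b': push. Stack: ab
  Read 'e': push. Stack: abe
  Read 'a': push. Stack: abea
  Read 'e': push. Stack: abeae
  Read 'b': push. Stack: abeaeb
  Read 'c': push. Stack: abeaebc
  Read 'a': push. Stack: abeaebca
  Read 'e': push. Stack: abeaebcae
  Read 'b': push. Stack: abeaebcaeb
Final stack: "abeaebcaeb" (length 10)

10


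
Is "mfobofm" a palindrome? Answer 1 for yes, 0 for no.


Input: mfobofm
Reversed: mfobofm
  Compare pos 0 ('m') with pos 6 ('m'): match
  Compare pos 1 ('f') with pos 5 ('f'): match
  Compare pos 2 ('o') with pos 4 ('o'): match
Result: palindrome

1


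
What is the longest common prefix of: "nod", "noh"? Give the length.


Words: nod, noh
  Position 0: all 'n' => match
  Position 1: all 'o' => match
  Position 2: ('d', 'h') => mismatch, stop
LCP = "no" (length 2)

2


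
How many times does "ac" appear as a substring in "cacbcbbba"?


Searching for "ac" in "cacbcbbba"
Scanning each position:
  Position 0: "ca" => no
  Position 1: "ac" => MATCH
  Position 2: "cb" => no
  Position 3: "bc" => no
  Position 4: "cb" => no
  Position 5: "bb" => no
  Position 6: "bb" => no
  Position 7: "ba" => no
Total occurrences: 1

1


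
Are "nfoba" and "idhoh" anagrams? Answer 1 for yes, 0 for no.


Strings: "nfoba", "idhoh"
Sorted first:  abfno
Sorted second: dhhio
Differ at position 0: 'a' vs 'd' => not anagrams

0


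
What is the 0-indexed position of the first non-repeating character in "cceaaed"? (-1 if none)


Input: cceaaed
Character frequencies:
  'a': 2
  'c': 2
  'd': 1
  'e': 2
Scanning left to right for freq == 1:
  Position 0 ('c'): freq=2, skip
  Position 1 ('c'): freq=2, skip
  Position 2 ('e'): freq=2, skip
  Position 3 ('a'): freq=2, skip
  Position 4 ('a'): freq=2, skip
  Position 5 ('e'): freq=2, skip
  Position 6 ('d'): unique! => answer = 6

6


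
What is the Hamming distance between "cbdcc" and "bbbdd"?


Comparing "cbdcc" and "bbbdd" position by position:
  Position 0: 'c' vs 'b' => differ
  Position 1: 'b' vs 'b' => same
  Position 2: 'd' vs 'b' => differ
  Position 3: 'c' vs 'd' => differ
  Position 4: 'c' vs 'd' => differ
Total differences (Hamming distance): 4

4


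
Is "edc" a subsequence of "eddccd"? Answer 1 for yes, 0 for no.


Check if "edc" is a subsequence of "eddccd"
Greedy scan:
  Position 0 ('e'): matches sub[0] = 'e'
  Position 1 ('d'): matches sub[1] = 'd'
  Position 2 ('d'): no match needed
  Position 3 ('c'): matches sub[2] = 'c'
  Position 4 ('c'): no match needed
  Position 5 ('d'): no match needed
All 3 characters matched => is a subsequence

1


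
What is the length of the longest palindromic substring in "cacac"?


Input: "cacac"
Checking substrings for palindromes:
  [0:5] "cacac" (len 5) => palindrome
  [0:3] "cac" (len 3) => palindrome
  [1:4] "aca" (len 3) => palindrome
  [2:5] "cac" (len 3) => palindrome
Longest palindromic substring: "cacac" with length 5

5


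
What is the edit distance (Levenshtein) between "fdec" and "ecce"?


Computing edit distance: "fdec" -> "ecce"
DP table:
           e    c    c    e
      0    1    2    3    4
  f   1    1    2    3    4
  d   2    2    2    3    4
  e   3    2    3    3    3
  c   4    3    2    3    4
Edit distance = dp[4][4] = 4

4


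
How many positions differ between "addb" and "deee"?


Comparing "addb" and "deee" position by position:
  Position 0: 'a' vs 'd' => DIFFER
  Position 1: 'd' vs 'e' => DIFFER
  Position 2: 'd' vs 'e' => DIFFER
  Position 3: 'b' vs 'e' => DIFFER
Positions that differ: 4

4


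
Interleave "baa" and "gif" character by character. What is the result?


Interleaving "baa" and "gif":
  Position 0: 'b' from first, 'g' from second => "bg"
  Position 1: 'a' from first, 'i' from second => "ai"
  Position 2: 'a' from first, 'f' from second => "af"
Result: bgaiaf

bgaiaf


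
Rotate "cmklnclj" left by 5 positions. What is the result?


Input: "cmklnclj", rotate left by 5
First 5 characters: "cmkln"
Remaining characters: "clj"
Concatenate remaining + first: "clj" + "cmkln" = "cljcmkln"

cljcmkln


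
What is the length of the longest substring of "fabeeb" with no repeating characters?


Input: "fabeeb"
Sliding window (track last position of each char):
  Position 0 ('f'): window [0,0] length 1 -- new best
  Position 1 ('a'): window [0,1] length 2 -- new best
  Position 2 ('b'): window [0,2] length 3 -- new best
  Position 3 ('e'): window [0,3] length 4 -- new best
  Position 4 ('e'): repeat (last at 3), move window start to 4
  Position 4 ('e'): window [4,4] length 1
  Position 5 ('b'): window [4,5] length 2
Longest substring with no repeats: "fabe" with length 4

4


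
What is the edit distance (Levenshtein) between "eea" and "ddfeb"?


Computing edit distance: "eea" -> "ddfeb"
DP table:
           d    d    f    e    b
      0    1    2    3    4    5
  e   1    1    2    3    3    4
  e   2    2    2    3    3    4
  a   3    3    3    3    4    4
Edit distance = dp[3][5] = 4

4


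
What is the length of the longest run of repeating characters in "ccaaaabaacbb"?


Input: "ccaaaabaacbb"
Scanning for longest run:
  Position 1 ('c'): continues run of 'c', length=2
  Position 2 ('a'): new char, reset run to 1
  Position 3 ('a'): continues run of 'a', length=2
  Position 4 ('a'): continues run of 'a', length=3
  Position 5 ('a'): continues run of 'a', length=4
  Position 6 ('b'): new char, reset run to 1
  Position 7 ('a'): new char, reset run to 1
  Position 8 ('a'): continues run of 'a', length=2
  Position 9 ('c'): new char, reset run to 1
  Position 10 ('b'): new char, reset run to 1
  Position 11 ('b'): continues run of 'b', length=2
Longest run: 'a' with length 4

4


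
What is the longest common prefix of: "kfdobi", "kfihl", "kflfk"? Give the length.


Words: kfdobi, kfihl, kflfk
  Position 0: all 'k' => match
  Position 1: all 'f' => match
  Position 2: ('d', 'i', 'l') => mismatch, stop
LCP = "kf" (length 2)

2


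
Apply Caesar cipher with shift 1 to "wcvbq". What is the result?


Caesar cipher: shift "wcvbq" by 1
  'w' (pos 22) + 1 = pos 23 = 'x'
  'c' (pos 2) + 1 = pos 3 = 'd'
  'v' (pos 21) + 1 = pos 22 = 'w'
  'b' (pos 1) + 1 = pos 2 = 'c'
  'q' (pos 16) + 1 = pos 17 = 'r'
Result: xdwcr

xdwcr


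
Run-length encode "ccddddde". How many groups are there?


Input: ccddddde
Scanning for consecutive runs:
  Group 1: 'c' x 2 (positions 0-1)
  Group 2: 'd' x 5 (positions 2-6)
  Group 3: 'e' x 1 (positions 7-7)
Total groups: 3

3


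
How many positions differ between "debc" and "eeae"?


Comparing "debc" and "eeae" position by position:
  Position 0: 'd' vs 'e' => DIFFER
  Position 1: 'e' vs 'e' => same
  Position 2: 'b' vs 'a' => DIFFER
  Position 3: 'c' vs 'e' => DIFFER
Positions that differ: 3

3


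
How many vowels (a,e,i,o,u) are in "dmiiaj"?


Input: dmiiaj
Checking each character:
  'd' at position 0: consonant
  'm' at position 1: consonant
  'i' at position 2: vowel (running total: 1)
  'i' at position 3: vowel (running total: 2)
  'a' at position 4: vowel (running total: 3)
  'j' at position 5: consonant
Total vowels: 3

3


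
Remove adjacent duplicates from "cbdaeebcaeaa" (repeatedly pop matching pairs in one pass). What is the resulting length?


Input: cbdaeebcaeaa
Stack-based adjacent duplicate removal:
  Read 'c': push. Stack: c
  Read 'b': push. Stack: cb
  Read 'd': push. Stack: cbd
  Read 'a': push. Stack: cbda
  Read 'e': push. Stack: cbdae
  Read 'e': matches stack top 'e' => pop. Stack: cbda
  Read 'b': push. Stack: cbdab
  Read 'c': push. Stack: cbdabc
  Read 'a': push. Stack: cbdabca
  Read 'e': push. Stack: cbdabcae
  Read 'a': push. Stack: cbdabcaea
  Read 'a': matches stack top 'a' => pop. Stack: cbdabcae
Final stack: "cbdabcae" (length 8)

8


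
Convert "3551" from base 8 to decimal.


Input: "3551" in base 8
Positional expansion:
  Digit '3' (value 3) x 8^3 = 1536
  Digit '5' (value 5) x 8^2 = 320
  Digit '5' (value 5) x 8^1 = 40
  Digit '1' (value 1) x 8^0 = 1
Sum = 1897

1897


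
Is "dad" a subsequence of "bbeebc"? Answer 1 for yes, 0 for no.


Check if "dad" is a subsequence of "bbeebc"
Greedy scan:
  Position 0 ('b'): no match needed
  Position 1 ('b'): no match needed
  Position 2 ('e'): no match needed
  Position 3 ('e'): no match needed
  Position 4 ('b'): no match needed
  Position 5 ('c'): no match needed
Only matched 0/3 characters => not a subsequence

0


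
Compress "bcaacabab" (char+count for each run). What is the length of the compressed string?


Input: bcaacabab
Runs:
  'b' x 1 => "b1"
  'c' x 1 => "c1"
  'a' x 2 => "a2"
  'c' x 1 => "c1"
  'a' x 1 => "a1"
  'b' x 1 => "b1"
  'a' x 1 => "a1"
  'b' x 1 => "b1"
Compressed: "b1c1a2c1a1b1a1b1"
Compressed length: 16

16


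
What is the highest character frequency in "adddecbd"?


Input: adddecbd
Character counts:
  'a': 1
  'b': 1
  'c': 1
  'd': 4
  'e': 1
Maximum frequency: 4

4


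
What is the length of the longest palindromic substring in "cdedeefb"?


Input: "cdedeefb"
Checking substrings for palindromes:
  [1:4] "ded" (len 3) => palindrome
  [2:5] "ede" (len 3) => palindrome
  [4:6] "ee" (len 2) => palindrome
Longest palindromic substring: "ded" with length 3

3


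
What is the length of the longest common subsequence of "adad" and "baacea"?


LCS of "adad" and "baacea"
DP table:
           b    a    a    c    e    a
      0    0    0    0    0    0    0
  a   0    0    1    1    1    1    1
  d   0    0    1    1    1    1    1
  a   0    0    1    2    2    2    2
  d   0    0    1    2    2    2    2
LCS length = dp[4][6] = 2

2


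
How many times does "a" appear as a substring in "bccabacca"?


Searching for "a" in "bccabacca"
Scanning each position:
  Position 0: "b" => no
  Position 1: "c" => no
  Position 2: "c" => no
  Position 3: "a" => MATCH
  Position 4: "b" => no
  Position 5: "a" => MATCH
  Position 6: "c" => no
  Position 7: "c" => no
  Position 8: "a" => MATCH
Total occurrences: 3

3


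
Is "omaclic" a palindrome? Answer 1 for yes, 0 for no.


Input: omaclic
Reversed: cilcamo
  Compare pos 0 ('o') with pos 6 ('c'): MISMATCH
  Compare pos 1 ('m') with pos 5 ('i'): MISMATCH
  Compare pos 2 ('a') with pos 4 ('l'): MISMATCH
Result: not a palindrome

0


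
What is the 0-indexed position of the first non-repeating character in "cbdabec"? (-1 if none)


Input: cbdabec
Character frequencies:
  'a': 1
  'b': 2
  'c': 2
  'd': 1
  'e': 1
Scanning left to right for freq == 1:
  Position 0 ('c'): freq=2, skip
  Position 1 ('b'): freq=2, skip
  Position 2 ('d'): unique! => answer = 2

2


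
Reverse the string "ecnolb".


Input: ecnolb
Reading characters right to left:
  Position 5: 'b'
  Position 4: 'l'
  Position 3: 'o'
  Position 2: 'n'
  Position 1: 'c'
  Position 0: 'e'
Reversed: blonce

blonce


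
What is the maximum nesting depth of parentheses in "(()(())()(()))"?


Input: "(()(())()(()))"
Tracking depth:
  Position 0 '(': depth becomes 1
  Position 1 '(': depth becomes 2
  Position 2 ')': depth becomes 1
  Position 3 '(': depth becomes 2
  Position 4 '(': depth becomes 3
  Position 5 ')': depth becomes 2
  Position 6 ')': depth becomes 1
  Position 7 '(': depth becomes 2
  Position 8 ')': depth becomes 1
  Position 9 '(': depth becomes 2
  Position 10 '(': depth becomes 3
  Position 11 ')': depth becomes 2
  Position 12 ')': depth becomes 1
  Position 13 ')': depth becomes 0
Maximum depth reached: 3

3
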